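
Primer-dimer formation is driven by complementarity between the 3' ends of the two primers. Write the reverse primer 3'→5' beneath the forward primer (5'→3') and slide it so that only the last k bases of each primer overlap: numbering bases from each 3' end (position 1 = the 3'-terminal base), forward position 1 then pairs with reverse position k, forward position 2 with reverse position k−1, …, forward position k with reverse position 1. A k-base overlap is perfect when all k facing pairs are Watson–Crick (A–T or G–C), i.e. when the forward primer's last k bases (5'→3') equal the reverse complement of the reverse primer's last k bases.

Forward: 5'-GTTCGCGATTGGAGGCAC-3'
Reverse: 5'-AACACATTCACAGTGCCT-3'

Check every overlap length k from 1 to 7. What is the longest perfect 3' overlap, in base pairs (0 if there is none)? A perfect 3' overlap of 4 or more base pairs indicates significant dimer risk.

Longest perfect overlap: 6 complementary base pairs; significant dimer risk (threshold 4).

Last 7 bases (5'→3') — forward …GAGGCAC, reverse …AGTGCCT.
Reverse complement of the reverse primer's last 7 bases: AGGCACT; its first k bases are the reverse complement of the reverse primer's last k bases, so a perfect k-base overlap needs the forward primer's last k bases to equal them.
Comparing (forward last k vs required): k=1: C vs A ✗; k=2: AC vs AG ✗; k=3: CAC vs AGG ✗; k=4: GCAC vs AGGC ✗; k=5: GGCAC vs AGGCA ✗; k=6: AGGCAC vs AGGCAC ✓; k=7: GAGGCAC vs AGGCACT ✗.
Only k = 6 is perfect, so the longest perfect 3' overlap is 6.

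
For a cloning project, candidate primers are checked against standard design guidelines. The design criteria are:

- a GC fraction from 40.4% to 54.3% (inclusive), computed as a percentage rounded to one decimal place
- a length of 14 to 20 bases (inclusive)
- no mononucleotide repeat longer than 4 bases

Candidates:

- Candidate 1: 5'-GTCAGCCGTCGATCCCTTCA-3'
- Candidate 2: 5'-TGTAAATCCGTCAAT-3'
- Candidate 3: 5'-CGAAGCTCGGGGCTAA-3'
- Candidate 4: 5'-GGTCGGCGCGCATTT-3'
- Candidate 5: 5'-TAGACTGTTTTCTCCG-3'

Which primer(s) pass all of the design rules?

Candidate 1 (20 nt, A=3 T=5 G=4 C=8): GC 12/20 = 60.0%, outside 40.4–54.3% ✗; length 20 ✓; longest run = 3 ✓ — fails.
Candidate 2 (15 nt, A=5 T=5 G=2 C=3): GC 5/15 = 33.3%, outside 40.4–54.3% ✗; length 15 ✓; longest run = 3 ✓ — fails.
Candidate 3 (16 nt, A=4 T=2 G=6 C=4): GC 10/16 = 62.5%, outside 40.4–54.3% ✗; length 16 ✓; longest run = 4 ✓ — fails.
Candidate 4 (15 nt, A=1 T=4 G=6 C=4): GC 10/15 = 66.7%, outside 40.4–54.3% ✗; length 15 ✓; longest run = 3 ✓ — fails.
Candidate 5 (16 nt, A=2 T=7 G=3 C=4): GC 7/16 = 43.8% ✓; length 16 ✓; longest run = 4 ✓ — passes.

Candidate 5 only.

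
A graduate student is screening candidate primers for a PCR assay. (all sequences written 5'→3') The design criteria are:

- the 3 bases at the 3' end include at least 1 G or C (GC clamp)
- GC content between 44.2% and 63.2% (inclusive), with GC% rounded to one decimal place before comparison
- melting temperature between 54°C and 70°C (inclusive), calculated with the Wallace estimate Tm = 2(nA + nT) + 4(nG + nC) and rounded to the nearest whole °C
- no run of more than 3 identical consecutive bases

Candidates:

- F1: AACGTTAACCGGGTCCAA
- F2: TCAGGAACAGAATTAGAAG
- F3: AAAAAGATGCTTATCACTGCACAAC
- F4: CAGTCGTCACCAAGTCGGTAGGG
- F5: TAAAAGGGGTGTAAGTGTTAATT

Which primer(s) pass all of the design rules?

F1 (18 nt, A=6 T=3 G=4 C=5): 3' end CAA has 1 G/C ✓; GC 9/18 = 50.0% ✓; Tm = 2·9 + 4·9 = 54°C ✓; longest run = 3 ✓ — passes.
F2 (19 nt, A=9 T=3 G=5 C=2): 3' end AAG has 1 G/C ✓; GC 7/19 = 36.8%, outside 44.2–63.2% ✗; Tm = 2·12 + 4·7 = 52°C, outside 54–70°C ✗; longest run = 2 ✓ — fails.
F3 (25 nt, A=11 T=5 G=3 C=6): 3' end AAC has 1 G/C ✓; GC 9/25 = 36.0%, outside 44.2–63.2% ✗; Tm = 2·16 + 4·9 = 68°C ✓; longest run = 5, exceeds 3 ✗ — fails.
F4 (23 nt, A=5 T=4 G=8 C=6): 3' end GGG has 3 G/C ✓; GC 14/23 = 60.9% ✓; Tm = 2·9 + 4·14 = 74°C, outside 54–70°C ✗; longest run = 3 ✓ — fails.
F5 (23 nt, A=8 T=8 G=7 C=0): 3' end ATT has 0 G/C, need ≥1 ✗; GC 7/23 = 30.4%, outside 44.2–63.2% ✗; Tm = 2·16 + 4·7 = 60°C ✓; longest run = 4, exceeds 3 ✗ — fails.

F1 only.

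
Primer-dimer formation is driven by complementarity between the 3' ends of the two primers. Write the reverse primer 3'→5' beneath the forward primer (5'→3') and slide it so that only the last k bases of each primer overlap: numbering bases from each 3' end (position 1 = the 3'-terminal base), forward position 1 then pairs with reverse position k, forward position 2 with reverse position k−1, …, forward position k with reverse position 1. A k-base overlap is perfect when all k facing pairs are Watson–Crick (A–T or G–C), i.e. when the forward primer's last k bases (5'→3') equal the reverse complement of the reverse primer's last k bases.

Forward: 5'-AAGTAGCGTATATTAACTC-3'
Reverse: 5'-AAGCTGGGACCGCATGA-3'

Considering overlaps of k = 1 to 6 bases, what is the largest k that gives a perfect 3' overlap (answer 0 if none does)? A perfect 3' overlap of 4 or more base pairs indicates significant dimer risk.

Last 6 bases (5'→3') — forward …TAACTC, reverse …GCATGA.
Reverse complement of the reverse primer's last 6 bases: TCATGC; its first k bases are the reverse complement of the reverse primer's last k bases, so a perfect k-base overlap needs the forward primer's last k bases to equal them.
Comparing (forward last k vs required): k=1: C vs T ✗; k=2: TC vs TC ✓; k=3: CTC vs TCA ✗; k=4: ACTC vs TCAT ✗; k=5: AACTC vs TCATG ✗; k=6: TAACTC vs TCATGC ✗.
Only k = 2 is perfect, so the longest perfect 3' overlap is 2.

Longest perfect overlap: 2 complementary base pairs; below the dimer-risk threshold (threshold 4).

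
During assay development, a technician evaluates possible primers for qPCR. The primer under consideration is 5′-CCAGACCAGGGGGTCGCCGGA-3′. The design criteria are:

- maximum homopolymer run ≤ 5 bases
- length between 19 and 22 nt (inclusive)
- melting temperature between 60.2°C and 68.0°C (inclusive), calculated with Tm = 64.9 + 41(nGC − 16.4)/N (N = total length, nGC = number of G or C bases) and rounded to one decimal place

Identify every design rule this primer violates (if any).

Base counts: A=4, T=1, G=9, C=7 (length 21).
homopolymer run: longest run = 5 ✓
length: length 21 ✓
Tm: Tm = 64.9 + 41·(16 − 16.4)/21 = 64.1°C ✓

Meets all criteria.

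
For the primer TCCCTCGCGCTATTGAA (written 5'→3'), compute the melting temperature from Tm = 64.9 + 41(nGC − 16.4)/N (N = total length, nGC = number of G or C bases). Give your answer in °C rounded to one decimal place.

Base counts: A=3, T=5, G=3, C=6; G+C = 9, N = 17.
Tm = 64.9 + 41·(9 − 16.4)/17 = 64.9 + -303.40/17 = 47.1°C.

47.1°C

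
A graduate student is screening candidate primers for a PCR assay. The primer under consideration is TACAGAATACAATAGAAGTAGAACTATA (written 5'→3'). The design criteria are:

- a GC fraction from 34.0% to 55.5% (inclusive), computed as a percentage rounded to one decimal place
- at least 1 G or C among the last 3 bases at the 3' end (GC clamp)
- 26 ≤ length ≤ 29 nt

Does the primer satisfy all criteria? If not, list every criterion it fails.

Base counts: A=15, T=6, G=4, C=3 (length 28).
GC content: GC 7/28 = 25.0%, outside 34.0–55.5% ✗
GC clamp: 3' end ATA has 0 G/C, need ≥1 ✗
length: length 28 ✓

Fails: GC content, GC clamp.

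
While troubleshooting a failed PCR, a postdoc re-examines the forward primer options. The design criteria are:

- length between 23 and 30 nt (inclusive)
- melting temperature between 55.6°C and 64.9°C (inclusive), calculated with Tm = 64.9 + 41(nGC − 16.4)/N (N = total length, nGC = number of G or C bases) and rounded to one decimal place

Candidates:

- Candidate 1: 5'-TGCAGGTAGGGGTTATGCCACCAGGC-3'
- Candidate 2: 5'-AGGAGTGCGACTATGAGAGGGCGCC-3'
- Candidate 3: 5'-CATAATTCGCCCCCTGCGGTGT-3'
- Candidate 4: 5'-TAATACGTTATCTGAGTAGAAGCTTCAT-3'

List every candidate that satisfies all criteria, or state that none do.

Candidate 1 (26 nt, A=5 T=5 G=10 C=6): length 26 ✓; Tm = 64.9 + 41·(16 − 16.4)/26 = 64.3°C ✓ — passes.
Candidate 2 (25 nt, A=6 T=3 G=11 C=5): length 25 ✓; Tm = 64.9 + 41·(16 − 16.4)/25 = 64.2°C ✓ — passes.
Candidate 3 (22 nt, A=3 T=6 G=5 C=8): length 22, outside 23–30 ✗; Tm = 64.9 + 41·(13 − 16.4)/22 = 58.6°C ✓ — fails.
Candidate 4 (28 nt, A=9 T=10 G=5 C=4): length 28 ✓; Tm = 64.9 + 41·(9 − 16.4)/28 = 54.1°C, outside 55.6–64.9°C ✗ — fails.

Candidate 1 and Candidate 2.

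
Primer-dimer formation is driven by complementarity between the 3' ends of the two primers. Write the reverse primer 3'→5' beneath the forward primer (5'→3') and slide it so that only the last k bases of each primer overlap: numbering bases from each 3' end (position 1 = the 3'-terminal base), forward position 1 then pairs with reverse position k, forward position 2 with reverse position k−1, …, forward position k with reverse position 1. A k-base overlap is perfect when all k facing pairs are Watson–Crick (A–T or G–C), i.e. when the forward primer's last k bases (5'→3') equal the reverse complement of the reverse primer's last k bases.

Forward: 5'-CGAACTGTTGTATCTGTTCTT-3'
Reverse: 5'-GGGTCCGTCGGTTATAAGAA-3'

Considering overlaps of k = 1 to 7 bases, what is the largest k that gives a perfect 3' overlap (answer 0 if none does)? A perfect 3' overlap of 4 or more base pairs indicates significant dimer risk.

Last 7 bases (5'→3') — forward …TGTTCTT, reverse …ATAAGAA.
Reverse complement of the reverse primer's last 7 bases: TTCTTAT; its first k bases are the reverse complement of the reverse primer's last k bases, so a perfect k-base overlap needs the forward primer's last k bases to equal them.
Comparing (forward last k vs required): k=1: T vs T ✓; k=2: TT vs TT ✓; k=3: CTT vs TTC ✗; k=4: TCTT vs TTCT ✗; k=5: TTCTT vs TTCTT ✓; k=6: GTTCTT vs TTCTTA ✗; k=7: TGTTCTT vs TTCTTAT ✗.
Perfect overlaps at k = 1, 2, 5; the largest is 5.

Longest perfect overlap: 5 complementary base pairs; significant dimer risk (threshold 4).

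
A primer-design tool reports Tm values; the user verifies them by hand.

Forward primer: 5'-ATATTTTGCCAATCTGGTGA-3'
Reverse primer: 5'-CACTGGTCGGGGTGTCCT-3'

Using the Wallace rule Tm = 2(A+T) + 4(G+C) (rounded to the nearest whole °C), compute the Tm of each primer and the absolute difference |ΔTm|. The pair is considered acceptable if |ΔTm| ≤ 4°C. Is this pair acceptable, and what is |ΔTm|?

|ΔTm| = 6°C; the pair is not acceptable.

Forward: A=5 T=8 G=4 C=3 → Tm = 2·13 + 4·7 = 54°C.
Reverse: A=1 T=5 G=7 C=5 → Tm = 2·6 + 4·12 = 60°C.
|ΔTm| = |54 − 60| = 6°C, > 4°C.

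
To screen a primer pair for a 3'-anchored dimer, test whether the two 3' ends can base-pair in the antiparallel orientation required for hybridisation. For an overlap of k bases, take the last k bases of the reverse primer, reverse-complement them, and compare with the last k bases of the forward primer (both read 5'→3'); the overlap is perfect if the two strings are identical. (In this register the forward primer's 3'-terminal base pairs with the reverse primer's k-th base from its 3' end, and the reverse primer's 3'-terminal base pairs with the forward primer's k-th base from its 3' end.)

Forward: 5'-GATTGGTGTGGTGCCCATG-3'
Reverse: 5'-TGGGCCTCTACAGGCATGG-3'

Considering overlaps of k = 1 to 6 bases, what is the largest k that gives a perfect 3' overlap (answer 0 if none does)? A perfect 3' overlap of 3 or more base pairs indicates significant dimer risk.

Last 6 bases (5'→3') — forward …CCCATG, reverse …GCATGG.
Reverse complement of the reverse primer's last 6 bases: CCATGC; its first k bases are the reverse complement of the reverse primer's last k bases, so a perfect k-base overlap needs the forward primer's last k bases to equal them.
Comparing (forward last k vs required): k=1: G vs C ✗; k=2: TG vs CC ✗; k=3: ATG vs CCA ✗; k=4: CATG vs CCAT ✗; k=5: CCATG vs CCATG ✓; k=6: CCCATG vs CCATGC ✗.
Only k = 5 is perfect, so the longest perfect 3' overlap is 5.

Longest perfect overlap: 5 complementary base pairs; significant dimer risk (threshold 3).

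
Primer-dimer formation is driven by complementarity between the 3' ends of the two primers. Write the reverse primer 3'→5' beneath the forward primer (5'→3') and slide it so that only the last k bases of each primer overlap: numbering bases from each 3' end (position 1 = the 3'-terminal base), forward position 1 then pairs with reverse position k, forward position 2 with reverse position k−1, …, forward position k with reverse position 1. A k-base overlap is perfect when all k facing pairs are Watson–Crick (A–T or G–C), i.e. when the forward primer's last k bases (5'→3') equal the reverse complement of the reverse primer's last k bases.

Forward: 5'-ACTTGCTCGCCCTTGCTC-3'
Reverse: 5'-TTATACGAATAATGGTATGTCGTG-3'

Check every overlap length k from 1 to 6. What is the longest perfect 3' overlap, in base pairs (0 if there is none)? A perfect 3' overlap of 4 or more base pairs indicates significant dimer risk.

Last 6 bases (5'→3') — forward …TTGCTC, reverse …GTCGTG.
Reverse complement of the reverse primer's last 6 bases: CACGAC; its first k bases are the reverse complement of the reverse primer's last k bases, so a perfect k-base overlap needs the forward primer's last k bases to equal them.
Comparing (forward last k vs required): k=1: C vs C ✓; k=2: TC vs CA ✗; k=3: CTC vs CAC ✗; k=4: GCTC vs CACG ✗; k=5: TGCTC vs CACGA ✗; k=6: TTGCTC vs CACGAC ✗.
Only k = 1 is perfect, so the longest perfect 3' overlap is 1.

Longest perfect overlap: 1 complementary base pair; below the dimer-risk threshold (threshold 4).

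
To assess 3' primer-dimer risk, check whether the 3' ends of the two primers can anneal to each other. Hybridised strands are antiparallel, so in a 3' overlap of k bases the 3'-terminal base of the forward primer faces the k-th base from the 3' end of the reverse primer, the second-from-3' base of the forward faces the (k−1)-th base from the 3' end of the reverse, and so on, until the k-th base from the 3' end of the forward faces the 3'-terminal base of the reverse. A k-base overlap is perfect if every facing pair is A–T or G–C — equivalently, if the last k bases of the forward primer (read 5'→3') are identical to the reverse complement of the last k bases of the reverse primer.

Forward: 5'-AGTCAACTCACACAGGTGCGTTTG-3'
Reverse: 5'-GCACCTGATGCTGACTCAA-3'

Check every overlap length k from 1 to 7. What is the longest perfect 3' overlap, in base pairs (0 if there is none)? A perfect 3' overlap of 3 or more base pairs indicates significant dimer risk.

Longest perfect overlap: 3 complementary base pairs; significant dimer risk (threshold 3).

Last 7 bases (5'→3') — forward …GCGTTTG, reverse …GACTCAA.
Reverse complement of the reverse primer's last 7 bases: TTGAGTC; its first k bases are the reverse complement of the reverse primer's last k bases, so a perfect k-base overlap needs the forward primer's last k bases to equal them.
Comparing (forward last k vs required): k=1: G vs T ✗; k=2: TG vs TT ✗; k=3: TTG vs TTG ✓; k=4: TTTG vs TTGA ✗; k=5: GTTTG vs TTGAG ✗; k=6: CGTTTG vs TTGAGT ✗; k=7: GCGTTTG vs TTGAGTC ✗.
Only k = 3 is perfect, so the longest perfect 3' overlap is 3.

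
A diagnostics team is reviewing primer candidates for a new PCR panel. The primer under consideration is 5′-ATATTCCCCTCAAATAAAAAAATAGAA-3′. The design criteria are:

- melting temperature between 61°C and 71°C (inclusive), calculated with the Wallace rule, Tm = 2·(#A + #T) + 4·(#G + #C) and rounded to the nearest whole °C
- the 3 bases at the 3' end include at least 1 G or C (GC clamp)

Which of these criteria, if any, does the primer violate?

Base counts: A=15, T=6, G=1, C=5 (length 27).
Tm: Tm = 2·21 + 4·6 = 66°C ✓
GC clamp: 3' end GAA has 1 G/C ✓

Meets all criteria.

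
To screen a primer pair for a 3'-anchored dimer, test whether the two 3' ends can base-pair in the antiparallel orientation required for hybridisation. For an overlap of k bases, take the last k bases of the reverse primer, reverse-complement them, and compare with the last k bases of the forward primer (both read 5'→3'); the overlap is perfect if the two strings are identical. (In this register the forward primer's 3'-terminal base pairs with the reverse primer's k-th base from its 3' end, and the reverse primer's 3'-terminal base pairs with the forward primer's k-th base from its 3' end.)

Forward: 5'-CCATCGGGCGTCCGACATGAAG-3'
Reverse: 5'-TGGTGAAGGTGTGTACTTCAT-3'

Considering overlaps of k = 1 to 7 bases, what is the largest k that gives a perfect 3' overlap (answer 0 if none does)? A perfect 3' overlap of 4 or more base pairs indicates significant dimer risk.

Last 7 bases (5'→3') — forward …CATGAAG, reverse …ACTTCAT.
Reverse complement of the reverse primer's last 7 bases: ATGAAGT; its first k bases are the reverse complement of the reverse primer's last k bases, so a perfect k-base overlap needs the forward primer's last k bases to equal them.
Comparing (forward last k vs required): k=1: G vs A ✗; k=2: AG vs AT ✗; k=3: AAG vs ATG ✗; k=4: GAAG vs ATGA ✗; k=5: TGAAG vs ATGAA ✗; k=6: ATGAAG vs ATGAAG ✓; k=7: CATGAAG vs ATGAAGT ✗.
Only k = 6 is perfect, so the longest perfect 3' overlap is 6.

Longest perfect overlap: 6 complementary base pairs; significant dimer risk (threshold 4).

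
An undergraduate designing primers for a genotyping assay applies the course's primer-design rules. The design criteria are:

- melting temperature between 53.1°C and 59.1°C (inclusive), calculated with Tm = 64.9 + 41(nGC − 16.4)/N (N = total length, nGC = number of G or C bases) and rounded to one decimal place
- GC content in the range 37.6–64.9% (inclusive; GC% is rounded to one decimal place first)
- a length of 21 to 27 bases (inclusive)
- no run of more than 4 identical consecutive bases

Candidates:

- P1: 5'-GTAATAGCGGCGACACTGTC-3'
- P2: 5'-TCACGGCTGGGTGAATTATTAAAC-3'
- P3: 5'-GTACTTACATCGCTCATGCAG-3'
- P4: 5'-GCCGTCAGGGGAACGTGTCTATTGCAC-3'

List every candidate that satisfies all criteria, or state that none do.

P2 only.

P1 (20 nt, A=5 T=4 G=6 C=5): Tm = 64.9 + 41·(11 − 16.4)/20 = 53.8°C ✓; GC 11/20 = 55.0% ✓; length 20, outside 21–27 ✗; longest run = 2 ✓ — fails.
P2 (24 nt, A=7 T=7 G=6 C=4): Tm = 64.9 + 41·(10 − 16.4)/24 = 54.0°C ✓; GC 10/24 = 41.7% ✓; length 24 ✓; longest run = 3 ✓ — passes.
P3 (21 nt, A=5 T=6 G=4 C=6): Tm = 64.9 + 41·(10 − 16.4)/21 = 52.4°C, outside 53.1–59.1°C ✗; GC 10/21 = 47.6% ✓; length 21 ✓; longest run = 2 ✓ — fails.
P4 (27 nt, A=5 T=6 G=9 C=7): Tm = 64.9 + 41·(16 − 16.4)/27 = 64.3°C, outside 53.1–59.1°C ✗; GC 16/27 = 59.3% ✓; length 27 ✓; longest run = 4 ✓ — fails.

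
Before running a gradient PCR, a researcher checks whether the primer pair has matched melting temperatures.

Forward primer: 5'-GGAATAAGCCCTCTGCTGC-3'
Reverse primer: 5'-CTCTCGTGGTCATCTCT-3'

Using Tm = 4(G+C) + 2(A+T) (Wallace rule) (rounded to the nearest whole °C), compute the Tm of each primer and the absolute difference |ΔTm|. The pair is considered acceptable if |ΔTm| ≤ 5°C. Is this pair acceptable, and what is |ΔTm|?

Forward: A=4 T=4 G=5 C=6 → Tm = 2·8 + 4·11 = 60°C.
Reverse: A=1 T=7 G=3 C=6 → Tm = 2·8 + 4·9 = 52°C.
|ΔTm| = |60 − 52| = 8°C, > 5°C.

|ΔTm| = 8°C; the pair is not acceptable.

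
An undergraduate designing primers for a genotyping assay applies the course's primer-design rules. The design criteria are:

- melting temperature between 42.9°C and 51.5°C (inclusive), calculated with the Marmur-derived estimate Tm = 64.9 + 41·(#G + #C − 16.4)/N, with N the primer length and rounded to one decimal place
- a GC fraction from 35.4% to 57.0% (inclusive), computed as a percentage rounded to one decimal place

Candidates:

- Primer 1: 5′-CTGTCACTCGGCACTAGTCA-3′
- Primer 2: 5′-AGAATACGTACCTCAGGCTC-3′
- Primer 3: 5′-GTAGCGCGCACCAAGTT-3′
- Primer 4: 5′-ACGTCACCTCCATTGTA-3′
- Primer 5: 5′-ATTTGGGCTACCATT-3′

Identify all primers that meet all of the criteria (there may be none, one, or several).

Primer 4 only.

Primer 1 (20 nt, A=4 T=5 G=4 C=7): Tm = 64.9 + 41·(11 − 16.4)/20 = 53.8°C, outside 42.9–51.5°C ✗; GC 11/20 = 55.0% ✓ — fails.
Primer 2 (20 nt, A=6 T=4 G=4 C=6): Tm = 64.9 + 41·(10 − 16.4)/20 = 51.8°C, outside 42.9–51.5°C ✗; GC 10/20 = 50.0% ✓ — fails.
Primer 3 (17 nt, A=4 T=3 G=5 C=5): Tm = 64.9 + 41·(10 − 16.4)/17 = 49.5°C ✓; GC 10/17 = 58.8%, outside 35.4–57.0% ✗ — fails.
Primer 4 (17 nt, A=4 T=5 G=2 C=6): Tm = 64.9 + 41·(8 − 16.4)/17 = 44.6°C ✓; GC 8/17 = 47.1% ✓ — passes.
Primer 5 (15 nt, A=3 T=6 G=3 C=3): Tm = 64.9 + 41·(6 − 16.4)/15 = 36.5°C, outside 42.9–51.5°C ✗; GC 6/15 = 40.0% ✓ — fails.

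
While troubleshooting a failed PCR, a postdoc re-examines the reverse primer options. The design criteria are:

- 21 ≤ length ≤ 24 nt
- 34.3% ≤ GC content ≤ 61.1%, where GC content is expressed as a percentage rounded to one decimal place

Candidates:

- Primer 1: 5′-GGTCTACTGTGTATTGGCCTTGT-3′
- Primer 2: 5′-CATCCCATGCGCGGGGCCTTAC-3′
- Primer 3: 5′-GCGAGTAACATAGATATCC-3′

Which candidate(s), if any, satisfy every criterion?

Primer 1 (23 nt, A=2 T=10 G=7 C=4): length 23 ✓; GC 11/23 = 47.8% ✓ — passes.
Primer 2 (22 nt, A=3 T=4 G=6 C=9): length 22 ✓; GC 15/22 = 68.2%, outside 34.3–61.1% ✗ — fails.
Primer 3 (19 nt, A=7 T=4 G=4 C=4): length 19, outside 21–24 ✗; GC 8/19 = 42.1% ✓ — fails.

Primer 1 only.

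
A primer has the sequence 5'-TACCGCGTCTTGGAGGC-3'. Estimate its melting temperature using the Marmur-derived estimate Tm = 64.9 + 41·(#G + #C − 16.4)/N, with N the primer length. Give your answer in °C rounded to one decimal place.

Base counts: A=2, T=4, G=6, C=5; G+C = 11, N = 17.
Tm = 64.9 + 41·(11 − 16.4)/17 = 64.9 + -221.40/17 = 51.9°C.

51.9°C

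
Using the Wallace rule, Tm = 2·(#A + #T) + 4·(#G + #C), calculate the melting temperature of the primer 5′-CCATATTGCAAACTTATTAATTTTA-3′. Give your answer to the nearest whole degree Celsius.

60°C

Base counts: A=9, T=11, G=1, C=4 (length 25).
Tm = 2·(9+11) + 4·(1+4) = 2·20 + 4·5 = 40 + 20 = 60°C.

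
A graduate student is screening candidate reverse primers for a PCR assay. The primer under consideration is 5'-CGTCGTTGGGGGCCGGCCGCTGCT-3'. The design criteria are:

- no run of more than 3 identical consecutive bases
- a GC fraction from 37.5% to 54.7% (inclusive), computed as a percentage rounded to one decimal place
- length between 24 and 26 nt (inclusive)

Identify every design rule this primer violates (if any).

Fails: homopolymer run, GC content.

Base counts: A=0, T=5, G=11, C=8 (length 24).
homopolymer run: longest run = 5, exceeds 3 ✗
GC content: GC 19/24 = 79.2%, outside 37.5–54.7% ✗
length: length 24 ✓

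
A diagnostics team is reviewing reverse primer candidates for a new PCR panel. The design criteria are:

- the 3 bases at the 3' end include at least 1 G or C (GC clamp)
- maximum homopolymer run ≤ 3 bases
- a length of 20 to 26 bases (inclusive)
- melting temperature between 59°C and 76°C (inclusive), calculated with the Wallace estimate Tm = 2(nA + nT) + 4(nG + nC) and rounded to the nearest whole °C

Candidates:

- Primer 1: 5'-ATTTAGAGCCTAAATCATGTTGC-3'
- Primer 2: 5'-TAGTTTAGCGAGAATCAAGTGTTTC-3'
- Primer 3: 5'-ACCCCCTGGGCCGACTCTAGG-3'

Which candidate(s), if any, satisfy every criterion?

Primer 1 (23 nt, A=7 T=8 G=4 C=4): 3' end TGC has 2 G/C ✓; longest run = 3 ✓; length 23 ✓; Tm = 2·15 + 4·8 = 62°C ✓ — passes.
Primer 2 (25 nt, A=7 T=9 G=6 C=3): 3' end TTC has 1 G/C ✓; longest run = 3 ✓; length 25 ✓; Tm = 2·16 + 4·9 = 68°C ✓ — passes.
Primer 3 (21 nt, A=3 T=3 G=6 C=9): 3' end AGG has 2 G/C ✓; longest run = 5, exceeds 3 ✗; length 21 ✓; Tm = 2·6 + 4·15 = 72°C ✓ — fails.

Primer 1 and Primer 2.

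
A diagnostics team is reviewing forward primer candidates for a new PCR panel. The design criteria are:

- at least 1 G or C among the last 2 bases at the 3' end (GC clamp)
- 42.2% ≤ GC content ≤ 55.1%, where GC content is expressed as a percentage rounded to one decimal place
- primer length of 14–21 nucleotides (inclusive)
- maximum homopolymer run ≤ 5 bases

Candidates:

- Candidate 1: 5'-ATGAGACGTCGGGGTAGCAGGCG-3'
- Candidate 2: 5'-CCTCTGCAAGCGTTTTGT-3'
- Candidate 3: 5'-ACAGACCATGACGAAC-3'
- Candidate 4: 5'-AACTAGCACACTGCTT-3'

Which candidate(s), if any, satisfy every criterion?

Candidate 1 (23 nt, A=5 T=3 G=11 C=4): 3' end CG has 2 G/C ✓; GC 15/23 = 65.2%, outside 42.2–55.1% ✗; length 23, outside 14–21 ✗; longest run = 4 ✓ — fails.
Candidate 2 (18 nt, A=2 T=7 G=4 C=5): 3' end GT has 1 G/C ✓; GC 9/18 = 50.0% ✓; length 18 ✓; longest run = 4 ✓ — passes.
Candidate 3 (16 nt, A=7 T=1 G=3 C=5): 3' end AC has 1 G/C ✓; GC 8/16 = 50.0% ✓; length 16 ✓; longest run = 2 ✓ — passes.
Candidate 4 (16 nt, A=5 T=4 G=2 C=5): 3' end TT has 0 G/C, need ≥1 ✗; GC 7/16 = 43.8% ✓; length 16 ✓; longest run = 2 ✓ — fails.

Candidate 2 and Candidate 3.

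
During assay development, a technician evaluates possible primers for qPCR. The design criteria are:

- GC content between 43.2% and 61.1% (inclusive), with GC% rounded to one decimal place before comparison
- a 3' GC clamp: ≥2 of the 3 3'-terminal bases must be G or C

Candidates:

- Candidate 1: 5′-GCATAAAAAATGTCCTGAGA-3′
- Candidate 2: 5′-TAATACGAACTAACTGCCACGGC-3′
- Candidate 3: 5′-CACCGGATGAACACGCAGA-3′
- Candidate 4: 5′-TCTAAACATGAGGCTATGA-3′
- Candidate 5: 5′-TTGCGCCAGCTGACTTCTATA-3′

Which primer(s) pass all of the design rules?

Candidate 2 only.

Candidate 1 (20 nt, A=9 T=4 G=4 C=3): GC 7/20 = 35.0%, outside 43.2–61.1% ✗; 3' end AGA has 1 G/C, need ≥2 ✗ — fails.
Candidate 2 (23 nt, A=8 T=4 G=4 C=7): GC 11/23 = 47.8% ✓; 3' end GGC has 3 G/C ✓ — passes.
Candidate 3 (19 nt, A=7 T=1 G=5 C=6): GC 11/19 = 57.9% ✓; 3' end AGA has 1 G/C, need ≥2 ✗ — fails.
Candidate 4 (19 nt, A=7 T=5 G=4 C=3): GC 7/19 = 36.8%, outside 43.2–61.1% ✗; 3' end TGA has 1 G/C, need ≥2 ✗ — fails.
Candidate 5 (21 nt, A=4 T=7 G=4 C=6): GC 10/21 = 47.6% ✓; 3' end ATA has 0 G/C, need ≥2 ✗ — fails.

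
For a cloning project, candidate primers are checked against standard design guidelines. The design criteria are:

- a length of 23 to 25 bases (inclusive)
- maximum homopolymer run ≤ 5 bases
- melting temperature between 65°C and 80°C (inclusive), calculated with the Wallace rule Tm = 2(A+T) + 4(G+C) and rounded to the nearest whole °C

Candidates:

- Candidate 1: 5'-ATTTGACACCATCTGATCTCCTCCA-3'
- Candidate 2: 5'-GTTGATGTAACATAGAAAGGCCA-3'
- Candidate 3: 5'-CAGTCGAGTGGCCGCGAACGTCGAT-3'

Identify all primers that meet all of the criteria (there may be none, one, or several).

Candidate 1 only.

Candidate 1 (25 nt, A=6 T=8 G=2 C=9): length 25 ✓; longest run = 3 ✓; Tm = 2·14 + 4·11 = 72°C ✓ — passes.
Candidate 2 (23 nt, A=9 T=5 G=6 C=3): length 23 ✓; longest run = 3 ✓; Tm = 2·14 + 4·9 = 64°C, outside 65–80°C ✗ — fails.
Candidate 3 (25 nt, A=5 T=4 G=9 C=7): length 25 ✓; longest run = 2 ✓; Tm = 2·9 + 4·16 = 82°C, outside 65–80°C ✗ — fails.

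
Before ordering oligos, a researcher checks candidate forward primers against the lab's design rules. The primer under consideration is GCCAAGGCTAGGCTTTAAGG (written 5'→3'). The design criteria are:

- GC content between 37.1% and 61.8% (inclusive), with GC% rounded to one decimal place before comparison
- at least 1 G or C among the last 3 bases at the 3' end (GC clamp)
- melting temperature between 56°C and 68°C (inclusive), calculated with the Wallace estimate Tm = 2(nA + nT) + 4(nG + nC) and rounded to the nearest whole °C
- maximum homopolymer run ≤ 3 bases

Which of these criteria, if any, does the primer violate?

Base counts: A=5, T=4, G=7, C=4 (length 20).
GC content: GC 11/20 = 55.0% ✓
GC clamp: 3' end AGG has 2 G/C ✓
Tm: Tm = 2·9 + 4·11 = 62°C ✓
homopolymer run: longest run = 3 ✓

Meets all criteria.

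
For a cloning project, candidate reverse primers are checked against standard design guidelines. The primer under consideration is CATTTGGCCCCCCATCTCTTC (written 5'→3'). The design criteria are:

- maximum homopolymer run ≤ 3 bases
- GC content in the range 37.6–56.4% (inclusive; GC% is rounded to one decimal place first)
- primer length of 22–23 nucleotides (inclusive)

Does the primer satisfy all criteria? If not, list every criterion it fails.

Fails: homopolymer run, GC content, length.

Base counts: A=2, T=7, G=2, C=10 (length 21).
homopolymer run: longest run = 6, exceeds 3 ✗
GC content: GC 12/21 = 57.1%, outside 37.6–56.4% ✗
length: length 21, outside 22–23 ✗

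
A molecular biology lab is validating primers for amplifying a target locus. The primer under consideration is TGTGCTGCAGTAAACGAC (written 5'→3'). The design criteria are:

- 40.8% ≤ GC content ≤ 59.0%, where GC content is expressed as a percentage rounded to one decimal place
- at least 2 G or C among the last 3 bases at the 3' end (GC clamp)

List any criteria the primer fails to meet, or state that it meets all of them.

Meets all criteria.

Base counts: A=5, T=4, G=5, C=4 (length 18).
GC content: GC 9/18 = 50.0% ✓
GC clamp: 3' end GAC has 2 G/C ✓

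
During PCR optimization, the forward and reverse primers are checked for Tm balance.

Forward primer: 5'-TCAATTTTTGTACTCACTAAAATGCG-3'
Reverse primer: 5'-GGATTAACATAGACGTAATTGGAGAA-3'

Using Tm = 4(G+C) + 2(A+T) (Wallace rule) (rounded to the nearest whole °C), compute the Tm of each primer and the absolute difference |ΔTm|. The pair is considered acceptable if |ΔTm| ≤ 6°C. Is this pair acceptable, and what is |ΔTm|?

Forward: A=8 T=10 G=3 C=5 → Tm = 2·18 + 4·8 = 68°C.
Reverse: A=11 T=6 G=7 C=2 → Tm = 2·17 + 4·9 = 70°C.
|ΔTm| = |68 − 70| = 2°C, ≤ 6°C.

|ΔTm| = 2°C; the pair is acceptable.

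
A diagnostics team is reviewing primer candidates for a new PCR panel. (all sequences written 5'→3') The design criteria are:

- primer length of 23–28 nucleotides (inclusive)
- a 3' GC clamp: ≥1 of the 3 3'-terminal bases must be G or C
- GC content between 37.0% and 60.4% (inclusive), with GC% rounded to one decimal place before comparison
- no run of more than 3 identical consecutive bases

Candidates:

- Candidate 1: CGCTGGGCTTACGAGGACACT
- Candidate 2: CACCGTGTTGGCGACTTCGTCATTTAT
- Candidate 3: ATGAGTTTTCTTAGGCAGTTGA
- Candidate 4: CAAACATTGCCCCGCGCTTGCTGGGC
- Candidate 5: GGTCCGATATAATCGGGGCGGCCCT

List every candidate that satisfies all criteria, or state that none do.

None of the candidates satisfy all criteria.

Candidate 1 (21 nt, A=4 T=4 G=7 C=6): length 21, outside 23–28 ✗; 3' end ACT has 1 G/C ✓; GC 13/21 = 61.9%, outside 37.0–60.4% ✗; longest run = 3 ✓ — fails.
Candidate 2 (27 nt, A=4 T=10 G=6 C=7): length 27 ✓; 3' end TAT has 0 G/C, need ≥1 ✗; GC 13/27 = 48.1% ✓; longest run = 3 ✓ — fails.
Candidate 3 (22 nt, A=5 T=9 G=6 C=2): length 22, outside 23–28 ✗; 3' end TGA has 1 G/C ✓; GC 8/22 = 36.4%, outside 37.0–60.4% ✗; longest run = 4, exceeds 3 ✗ — fails.
Candidate 4 (26 nt, A=4 T=5 G=7 C=10): length 26 ✓; 3' end GGC has 3 G/C ✓; GC 17/26 = 65.4%, outside 37.0–60.4% ✗; longest run = 4, exceeds 3 ✗ — fails.
Candidate 5 (25 nt, A=4 T=5 G=9 C=7): length 25 ✓; 3' end CCT has 2 G/C ✓; GC 16/25 = 64.0%, outside 37.0–60.4% ✗; longest run = 4, exceeds 3 ✗ — fails.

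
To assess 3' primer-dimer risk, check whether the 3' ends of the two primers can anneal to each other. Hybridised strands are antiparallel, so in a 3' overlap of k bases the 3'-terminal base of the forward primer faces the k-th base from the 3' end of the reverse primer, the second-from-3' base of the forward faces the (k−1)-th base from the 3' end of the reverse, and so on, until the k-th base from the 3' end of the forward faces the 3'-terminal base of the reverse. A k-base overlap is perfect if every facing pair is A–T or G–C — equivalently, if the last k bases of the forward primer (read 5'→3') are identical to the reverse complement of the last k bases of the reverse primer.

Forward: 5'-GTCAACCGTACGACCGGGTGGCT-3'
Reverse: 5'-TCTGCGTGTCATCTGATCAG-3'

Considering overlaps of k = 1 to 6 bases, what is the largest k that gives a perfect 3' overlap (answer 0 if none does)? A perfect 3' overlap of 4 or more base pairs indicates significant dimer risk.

Last 6 bases (5'→3') — forward …GTGGCT, reverse …GATCAG.
Reverse complement of the reverse primer's last 6 bases: CTGATC; its first k bases are the reverse complement of the reverse primer's last k bases, so a perfect k-base overlap needs the forward primer's last k bases to equal them.
Comparing (forward last k vs required): k=1: T vs C ✗; k=2: CT vs CT ✓; k=3: GCT vs CTG ✗; k=4: GGCT vs CTGA ✗; k=5: TGGCT vs CTGAT ✗; k=6: GTGGCT vs CTGATC ✗.
Only k = 2 is perfect, so the longest perfect 3' overlap is 2.

Longest perfect overlap: 2 complementary base pairs; below the dimer-risk threshold (threshold 4).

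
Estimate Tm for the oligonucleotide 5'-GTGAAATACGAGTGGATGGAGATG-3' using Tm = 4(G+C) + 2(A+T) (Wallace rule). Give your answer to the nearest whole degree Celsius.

70°C

Base counts: A=8, T=5, G=10, C=1 (length 24).
Tm = 2·(8+5) + 4·(10+1) = 2·13 + 4·11 = 26 + 44 = 70°C.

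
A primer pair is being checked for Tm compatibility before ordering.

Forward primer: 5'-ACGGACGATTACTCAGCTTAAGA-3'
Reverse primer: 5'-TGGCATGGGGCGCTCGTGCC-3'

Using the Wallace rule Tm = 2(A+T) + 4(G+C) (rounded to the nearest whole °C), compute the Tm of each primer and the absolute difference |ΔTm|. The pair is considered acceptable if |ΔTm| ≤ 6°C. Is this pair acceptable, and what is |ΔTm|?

|ΔTm| = 4°C; the pair is acceptable.

Forward: A=8 T=5 G=5 C=5 → Tm = 2·13 + 4·10 = 66°C.
Reverse: A=1 T=4 G=9 C=6 → Tm = 2·5 + 4·15 = 70°C.
|ΔTm| = |66 − 70| = 4°C, ≤ 6°C.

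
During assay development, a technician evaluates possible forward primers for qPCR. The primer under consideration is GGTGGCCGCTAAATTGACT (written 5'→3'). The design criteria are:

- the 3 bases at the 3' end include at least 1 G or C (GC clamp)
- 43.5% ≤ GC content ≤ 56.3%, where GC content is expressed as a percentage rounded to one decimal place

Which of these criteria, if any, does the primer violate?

Base counts: A=4, T=5, G=6, C=4 (length 19).
GC clamp: 3' end ACT has 1 G/C ✓
GC content: GC 10/19 = 52.6% ✓

Meets all criteria.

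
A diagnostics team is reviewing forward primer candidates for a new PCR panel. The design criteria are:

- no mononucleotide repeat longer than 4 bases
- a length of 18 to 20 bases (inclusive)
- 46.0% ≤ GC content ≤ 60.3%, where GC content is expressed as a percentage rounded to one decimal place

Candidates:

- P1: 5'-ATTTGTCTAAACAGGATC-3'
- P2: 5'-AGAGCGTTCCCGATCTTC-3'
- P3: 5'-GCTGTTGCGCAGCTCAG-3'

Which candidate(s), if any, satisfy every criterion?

P1 (18 nt, A=6 T=6 G=3 C=3): longest run = 3 ✓; length 18 ✓; GC 6/18 = 33.3%, outside 46.0–60.3% ✗ — fails.
P2 (18 nt, A=3 T=5 G=4 C=6): longest run = 3 ✓; length 18 ✓; GC 10/18 = 55.6% ✓ — passes.
P3 (17 nt, A=2 T=4 G=6 C=5): longest run = 2 ✓; length 17, outside 18–20 ✗; GC 11/17 = 64.7%, outside 46.0–60.3% ✗ — fails.

P2 only.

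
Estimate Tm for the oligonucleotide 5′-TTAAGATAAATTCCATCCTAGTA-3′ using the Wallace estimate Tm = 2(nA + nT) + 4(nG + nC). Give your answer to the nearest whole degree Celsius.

58°C

Base counts: A=9, T=8, G=2, C=4 (length 23).
Tm = 2·(9+8) + 4·(2+4) = 2·17 + 4·6 = 34 + 24 = 58°C.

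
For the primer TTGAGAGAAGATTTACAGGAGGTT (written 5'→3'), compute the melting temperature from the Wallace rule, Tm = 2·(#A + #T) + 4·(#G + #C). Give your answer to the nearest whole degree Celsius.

66°C

Base counts: A=8, T=7, G=8, C=1 (length 24).
Tm = 2·(8+7) + 4·(8+1) = 2·15 + 4·9 = 30 + 36 = 66°C.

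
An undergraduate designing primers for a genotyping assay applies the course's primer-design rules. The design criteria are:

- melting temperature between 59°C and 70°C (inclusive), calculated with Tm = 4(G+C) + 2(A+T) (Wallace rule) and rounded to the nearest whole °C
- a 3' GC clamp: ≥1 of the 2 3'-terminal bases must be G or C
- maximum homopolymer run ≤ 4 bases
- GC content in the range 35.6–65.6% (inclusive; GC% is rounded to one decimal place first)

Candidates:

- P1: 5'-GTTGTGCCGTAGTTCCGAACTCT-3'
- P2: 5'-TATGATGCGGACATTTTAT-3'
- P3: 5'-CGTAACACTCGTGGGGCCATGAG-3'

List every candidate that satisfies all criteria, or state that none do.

P1 only.

P1 (23 nt, A=3 T=8 G=6 C=6): Tm = 2·11 + 4·12 = 70°C ✓; 3' end CT has 1 G/C ✓; longest run = 2 ✓; GC 12/23 = 52.2% ✓ — passes.
P2 (19 nt, A=5 T=8 G=4 C=2): Tm = 2·13 + 4·6 = 50°C, outside 59–70°C ✗; 3' end AT has 0 G/C, need ≥1 ✗; longest run = 4 ✓; GC 6/19 = 31.6%, outside 35.6–65.6% ✗ — fails.
P3 (23 nt, A=5 T=4 G=8 C=6): Tm = 2·9 + 4·14 = 74°C, outside 59–70°C ✗; 3' end AG has 1 G/C ✓; longest run = 4 ✓; GC 14/23 = 60.9% ✓ — fails.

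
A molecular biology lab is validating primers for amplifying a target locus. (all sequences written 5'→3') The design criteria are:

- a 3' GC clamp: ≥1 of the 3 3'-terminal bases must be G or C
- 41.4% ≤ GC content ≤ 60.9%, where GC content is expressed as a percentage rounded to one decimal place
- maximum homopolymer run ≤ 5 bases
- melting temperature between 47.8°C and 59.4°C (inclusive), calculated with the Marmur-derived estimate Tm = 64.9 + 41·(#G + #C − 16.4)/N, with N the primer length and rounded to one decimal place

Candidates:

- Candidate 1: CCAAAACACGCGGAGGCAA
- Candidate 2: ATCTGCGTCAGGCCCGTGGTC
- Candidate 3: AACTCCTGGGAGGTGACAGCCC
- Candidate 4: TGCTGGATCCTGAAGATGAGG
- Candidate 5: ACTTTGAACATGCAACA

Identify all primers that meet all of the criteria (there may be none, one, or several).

Candidate 1 and Candidate 4.

Candidate 1 (19 nt, A=8 T=0 G=5 C=6): 3' end CAA has 1 G/C ✓; GC 11/19 = 57.9% ✓; longest run = 4 ✓; Tm = 64.9 + 41·(11 − 16.4)/19 = 53.2°C ✓ — passes.
Candidate 2 (21 nt, A=2 T=5 G=7 C=7): 3' end GTC has 2 G/C ✓; GC 14/21 = 66.7%, outside 41.4–60.9% ✗; longest run = 3 ✓; Tm = 64.9 + 41·(14 − 16.4)/21 = 60.2°C, outside 47.8–59.4°C ✗ — fails.
Candidate 3 (22 nt, A=5 T=3 G=7 C=7): 3' end CCC has 3 G/C ✓; GC 14/22 = 63.6%, outside 41.4–60.9% ✗; longest run = 3 ✓; Tm = 64.9 + 41·(14 − 16.4)/22 = 60.4°C, outside 47.8–59.4°C ✗ — fails.
Candidate 4 (21 nt, A=5 T=5 G=8 C=3): 3' end AGG has 2 G/C ✓; GC 11/21 = 52.4% ✓; longest run = 2 ✓; Tm = 64.9 + 41·(11 − 16.4)/21 = 54.4°C ✓ — passes.
Candidate 5 (17 nt, A=7 T=4 G=2 C=4): 3' end ACA has 1 G/C ✓; GC 6/17 = 35.3%, outside 41.4–60.9% ✗; longest run = 3 ✓; Tm = 64.9 + 41·(6 − 16.4)/17 = 39.8°C, outside 47.8–59.4°C ✗ — fails.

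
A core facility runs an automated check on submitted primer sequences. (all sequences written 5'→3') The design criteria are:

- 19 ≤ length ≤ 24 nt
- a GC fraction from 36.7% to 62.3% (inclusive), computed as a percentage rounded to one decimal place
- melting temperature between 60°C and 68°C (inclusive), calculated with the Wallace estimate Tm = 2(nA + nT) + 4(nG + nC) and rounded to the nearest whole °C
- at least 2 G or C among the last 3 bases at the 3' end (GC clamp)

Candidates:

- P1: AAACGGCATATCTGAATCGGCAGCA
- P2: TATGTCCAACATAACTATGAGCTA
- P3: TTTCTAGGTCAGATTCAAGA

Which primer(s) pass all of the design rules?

P1 (25 nt, A=9 T=4 G=6 C=6): length 25, outside 19–24 ✗; GC 12/25 = 48.0% ✓; Tm = 2·13 + 4·12 = 74°C, outside 60–68°C ✗; 3' end GCA has 2 G/C ✓ — fails.
P2 (24 nt, A=9 T=7 G=3 C=5): length 24 ✓; GC 8/24 = 33.3%, outside 36.7–62.3% ✗; Tm = 2·16 + 4·8 = 64°C ✓; 3' end CTA has 1 G/C, need ≥2 ✗ — fails.
P3 (20 nt, A=6 T=7 G=4 C=3): length 20 ✓; GC 7/20 = 35.0%, outside 36.7–62.3% ✗; Tm = 2·13 + 4·7 = 54°C, outside 60–68°C ✗; 3' end AGA has 1 G/C, need ≥2 ✗ — fails.

None of the candidates satisfy all criteria.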